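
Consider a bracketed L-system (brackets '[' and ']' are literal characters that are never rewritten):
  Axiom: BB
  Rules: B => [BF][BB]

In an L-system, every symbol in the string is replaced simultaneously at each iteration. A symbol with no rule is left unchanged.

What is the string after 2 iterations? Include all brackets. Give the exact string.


Answer: [[BF][BB]F][[BF][BB][BF][BB]][[BF][BB]F][[BF][BB][BF][BB]]

Derivation:
Step 0: BB
Step 1: [BF][BB][BF][BB]
Step 2: [[BF][BB]F][[BF][BB][BF][BB]][[BF][BB]F][[BF][BB][BF][BB]]


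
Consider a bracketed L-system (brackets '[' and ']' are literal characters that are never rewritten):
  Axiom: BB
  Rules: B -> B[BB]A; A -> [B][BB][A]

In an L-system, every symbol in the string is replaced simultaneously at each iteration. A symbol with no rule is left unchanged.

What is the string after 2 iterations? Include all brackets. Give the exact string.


Step 0: BB
Step 1: B[BB]AB[BB]A
Step 2: B[BB]A[B[BB]AB[BB]A][B][BB][A]B[BB]A[B[BB]AB[BB]A][B][BB][A]

Answer: B[BB]A[B[BB]AB[BB]A][B][BB][A]B[BB]A[B[BB]AB[BB]A][B][BB][A]


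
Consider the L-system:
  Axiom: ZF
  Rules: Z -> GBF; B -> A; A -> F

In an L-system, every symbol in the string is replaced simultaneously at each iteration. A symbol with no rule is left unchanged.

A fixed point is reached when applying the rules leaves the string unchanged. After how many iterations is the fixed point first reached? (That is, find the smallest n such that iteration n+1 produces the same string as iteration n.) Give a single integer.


Answer: 3

Derivation:
Step 0: ZF
Step 1: GBFF
Step 2: GAFF
Step 3: GFFF
Step 4: GFFF  (unchanged — fixed point at step 3)


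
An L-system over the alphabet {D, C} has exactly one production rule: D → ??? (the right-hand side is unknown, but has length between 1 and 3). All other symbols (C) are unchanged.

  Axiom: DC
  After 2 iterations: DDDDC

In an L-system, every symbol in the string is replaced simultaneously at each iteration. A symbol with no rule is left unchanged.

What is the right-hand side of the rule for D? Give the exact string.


Trying D → DD:
  Step 0: DC
  Step 1: DDC
  Step 2: DDDDC
Matches the given result.

Answer: DD


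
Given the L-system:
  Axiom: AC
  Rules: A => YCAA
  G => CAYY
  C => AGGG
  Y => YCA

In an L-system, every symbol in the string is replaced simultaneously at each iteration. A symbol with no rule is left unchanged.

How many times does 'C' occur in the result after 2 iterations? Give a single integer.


Step 0: AC  (1 'C')
Step 1: YCAAAGGG  (1 'C')
Step 2: YCAAGGGYCAAYCAAYCAACAYYCAYYCAYY  (7 'C')

Answer: 7


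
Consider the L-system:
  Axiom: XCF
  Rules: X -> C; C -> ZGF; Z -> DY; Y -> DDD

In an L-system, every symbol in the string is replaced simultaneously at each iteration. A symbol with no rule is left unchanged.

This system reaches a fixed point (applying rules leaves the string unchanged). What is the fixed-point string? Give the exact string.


Step 0: XCF
Step 1: CZGFF
Step 2: ZGFDYGFF
Step 3: DYGFDDDDGFF
Step 4: DDDDGFDDDDGFF
Step 5: DDDDGFDDDDGFF  (unchanged — fixed point at step 4)

Answer: DDDDGFDDDDGFF


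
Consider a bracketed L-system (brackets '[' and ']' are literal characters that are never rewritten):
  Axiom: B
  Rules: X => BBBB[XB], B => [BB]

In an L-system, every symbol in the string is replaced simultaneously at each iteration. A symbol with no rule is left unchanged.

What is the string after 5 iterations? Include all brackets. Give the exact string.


Answer: [[[[[BB][BB]][[BB][BB]]][[[BB][BB]][[BB][BB]]]][[[[BB][BB]][[BB][BB]]][[[BB][BB]][[BB][BB]]]]]

Derivation:
Step 0: B
Step 1: [BB]
Step 2: [[BB][BB]]
Step 3: [[[BB][BB]][[BB][BB]]]
Step 4: [[[[BB][BB]][[BB][BB]]][[[BB][BB]][[BB][BB]]]]
Step 5: [[[[[BB][BB]][[BB][BB]]][[[BB][BB]][[BB][BB]]]][[[[BB][BB]][[BB][BB]]][[[BB][BB]][[BB][BB]]]]]


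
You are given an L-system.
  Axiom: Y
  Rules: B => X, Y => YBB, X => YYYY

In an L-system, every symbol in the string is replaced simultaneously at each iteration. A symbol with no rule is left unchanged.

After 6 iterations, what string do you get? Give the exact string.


Step 0: Y
Step 1: YBB
Step 2: YBBXX
Step 3: YBBXXYYYYYYYY
Step 4: YBBXXYYYYYYYYYBBYBBYBBYBBYBBYBBYBBYBB
Step 5: YBBXXYYYYYYYYYBBYBBYBBYBBYBBYBBYBBYBBYBBXXYBBXXYBBXXYBBXXYBBXXYBBXXYBBXXYBBXX
Step 6: YBBXXYYYYYYYYYBBYBBYBBYBBYBBYBBYBBYBBYBBXXYBBXXYBBXXYBBXXYBBXXYBBXXYBBXXYBBXXYBBXXYYYYYYYYYBBXXYYYYYYYYYBBXXYYYYYYYYYBBXXYYYYYYYYYBBXXYYYYYYYYYBBXXYYYYYYYYYBBXXYYYYYYYYYBBXXYYYYYYYY

Answer: YBBXXYYYYYYYYYBBYBBYBBYBBYBBYBBYBBYBBYBBXXYBBXXYBBXXYBBXXYBBXXYBBXXYBBXXYBBXXYBBXXYYYYYYYYYBBXXYYYYYYYYYBBXXYYYYYYYYYBBXXYYYYYYYYYBBXXYYYYYYYYYBBXXYYYYYYYYYBBXXYYYYYYYYYBBXXYYYYYYYY


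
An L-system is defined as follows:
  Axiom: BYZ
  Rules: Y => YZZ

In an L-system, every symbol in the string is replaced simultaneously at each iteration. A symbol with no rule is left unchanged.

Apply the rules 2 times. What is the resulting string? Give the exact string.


Answer: BYZZZZZ

Derivation:
Step 0: BYZ
Step 1: BYZZZ
Step 2: BYZZZZZ


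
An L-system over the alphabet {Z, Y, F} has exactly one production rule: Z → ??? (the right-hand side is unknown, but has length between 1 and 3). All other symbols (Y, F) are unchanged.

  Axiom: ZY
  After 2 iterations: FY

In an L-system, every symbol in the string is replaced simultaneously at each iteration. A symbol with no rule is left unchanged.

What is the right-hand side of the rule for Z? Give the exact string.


Trying Z → F:
  Step 0: ZY
  Step 1: FY
  Step 2: FY
Matches the given result.

Answer: F


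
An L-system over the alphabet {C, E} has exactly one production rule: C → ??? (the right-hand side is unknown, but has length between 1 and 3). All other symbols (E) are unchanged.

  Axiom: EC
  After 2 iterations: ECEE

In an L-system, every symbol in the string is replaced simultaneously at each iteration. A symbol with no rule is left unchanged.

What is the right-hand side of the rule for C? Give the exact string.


Trying C → CE:
  Step 0: EC
  Step 1: ECE
  Step 2: ECEE
Matches the given result.

Answer: CE


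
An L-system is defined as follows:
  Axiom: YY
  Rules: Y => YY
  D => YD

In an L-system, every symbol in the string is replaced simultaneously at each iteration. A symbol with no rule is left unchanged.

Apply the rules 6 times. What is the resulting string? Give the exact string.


Step 0: YY
Step 1: YYYY
Step 2: YYYYYYYY
Step 3: YYYYYYYYYYYYYYYY
Step 4: YYYYYYYYYYYYYYYYYYYYYYYYYYYYYYYY
Step 5: YYYYYYYYYYYYYYYYYYYYYYYYYYYYYYYYYYYYYYYYYYYYYYYYYYYYYYYYYYYYYYYY
Step 6: YYYYYYYYYYYYYYYYYYYYYYYYYYYYYYYYYYYYYYYYYYYYYYYYYYYYYYYYYYYYYYYYYYYYYYYYYYYYYYYYYYYYYYYYYYYYYYYYYYYYYYYYYYYYYYYYYYYYYYYYYYYYYYYY

Answer: YYYYYYYYYYYYYYYYYYYYYYYYYYYYYYYYYYYYYYYYYYYYYYYYYYYYYYYYYYYYYYYYYYYYYYYYYYYYYYYYYYYYYYYYYYYYYYYYYYYYYYYYYYYYYYYYYYYYYYYYYYYYYYYY


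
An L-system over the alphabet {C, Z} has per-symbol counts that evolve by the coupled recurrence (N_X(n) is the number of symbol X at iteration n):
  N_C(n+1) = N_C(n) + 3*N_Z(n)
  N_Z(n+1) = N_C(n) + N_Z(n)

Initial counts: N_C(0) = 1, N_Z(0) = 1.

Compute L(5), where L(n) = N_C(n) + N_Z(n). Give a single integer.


Step 0: N_C=1, N_Z=1, L=2
Step 1: N_C=4, N_Z=2, L=6
Step 2: N_C=10, N_Z=6, L=16
Step 3: N_C=28, N_Z=16, L=44
Step 4: N_C=76, N_Z=44, L=120
Step 5: N_C=208, N_Z=120, L=328

Answer: 328


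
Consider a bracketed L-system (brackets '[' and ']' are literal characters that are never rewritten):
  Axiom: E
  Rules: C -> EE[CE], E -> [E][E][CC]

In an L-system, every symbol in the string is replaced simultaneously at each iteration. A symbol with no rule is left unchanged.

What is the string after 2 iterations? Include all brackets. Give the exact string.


Answer: [[E][E][CC]][[E][E][CC]][EE[CE]EE[CE]]

Derivation:
Step 0: E
Step 1: [E][E][CC]
Step 2: [[E][E][CC]][[E][E][CC]][EE[CE]EE[CE]]


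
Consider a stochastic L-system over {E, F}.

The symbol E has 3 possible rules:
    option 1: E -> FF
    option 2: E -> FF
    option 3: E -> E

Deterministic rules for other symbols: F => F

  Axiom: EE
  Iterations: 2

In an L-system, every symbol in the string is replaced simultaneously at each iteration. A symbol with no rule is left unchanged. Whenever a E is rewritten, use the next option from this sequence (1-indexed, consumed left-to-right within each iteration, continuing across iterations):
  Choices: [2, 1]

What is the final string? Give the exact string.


Step 0: EE
Step 1: FFFF  (used choices [2, 1])
Step 2: FFFF  (used choices [])

Answer: FFFF


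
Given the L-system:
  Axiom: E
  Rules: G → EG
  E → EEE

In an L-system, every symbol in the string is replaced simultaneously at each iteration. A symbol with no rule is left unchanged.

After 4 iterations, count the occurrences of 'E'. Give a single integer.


Step 0: E  (1 'E')
Step 1: EEE  (3 'E')
Step 2: EEEEEEEEE  (9 'E')
Step 3: EEEEEEEEEEEEEEEEEEEEEEEEEEE  (27 'E')
Step 4: EEEEEEEEEEEEEEEEEEEEEEEEEEEEEEEEEEEEEEEEEEEEEEEEEEEEEEEEEEEEEEEEEEEEEEEEEEEEEEEEE  (81 'E')

Answer: 81


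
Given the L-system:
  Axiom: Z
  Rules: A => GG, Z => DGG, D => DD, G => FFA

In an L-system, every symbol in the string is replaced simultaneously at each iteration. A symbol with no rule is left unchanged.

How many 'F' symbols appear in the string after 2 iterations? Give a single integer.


Step 0: Z  (0 'F')
Step 1: DGG  (0 'F')
Step 2: DDFFAFFA  (4 'F')

Answer: 4


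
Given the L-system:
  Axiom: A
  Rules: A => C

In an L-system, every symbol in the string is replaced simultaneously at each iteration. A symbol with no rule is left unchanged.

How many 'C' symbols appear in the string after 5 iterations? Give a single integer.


Answer: 1

Derivation:
Step 0: A  (0 'C')
Step 1: C  (1 'C')
Step 2: C  (1 'C')
Step 3: C  (1 'C')
Step 4: C  (1 'C')
Step 5: C  (1 'C')


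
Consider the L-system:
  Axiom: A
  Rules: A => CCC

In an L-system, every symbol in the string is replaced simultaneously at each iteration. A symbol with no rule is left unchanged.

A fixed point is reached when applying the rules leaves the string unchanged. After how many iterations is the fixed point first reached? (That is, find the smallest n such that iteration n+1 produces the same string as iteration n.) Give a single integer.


Step 0: A
Step 1: CCC
Step 2: CCC  (unchanged — fixed point at step 1)

Answer: 1


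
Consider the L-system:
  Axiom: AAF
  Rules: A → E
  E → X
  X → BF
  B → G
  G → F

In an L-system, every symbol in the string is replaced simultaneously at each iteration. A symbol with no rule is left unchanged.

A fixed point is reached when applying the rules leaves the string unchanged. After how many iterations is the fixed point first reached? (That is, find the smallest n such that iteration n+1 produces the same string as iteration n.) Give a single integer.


Step 0: AAF
Step 1: EEF
Step 2: XXF
Step 3: BFBFF
Step 4: GFGFF
Step 5: FFFFF
Step 6: FFFFF  (unchanged — fixed point at step 5)

Answer: 5


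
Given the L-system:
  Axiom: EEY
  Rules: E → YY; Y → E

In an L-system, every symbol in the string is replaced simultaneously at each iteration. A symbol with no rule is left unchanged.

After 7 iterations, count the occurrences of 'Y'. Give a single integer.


Step 0: EEY  (1 'Y')
Step 1: YYYYE  (4 'Y')
Step 2: EEEEYY  (2 'Y')
Step 3: YYYYYYYYEE  (8 'Y')
Step 4: EEEEEEEEYYYY  (4 'Y')
Step 5: YYYYYYYYYYYYYYYYEEEE  (16 'Y')
Step 6: EEEEEEEEEEEEEEEEYYYYYYYY  (8 'Y')
Step 7: YYYYYYYYYYYYYYYYYYYYYYYYYYYYYYYYEEEEEEEE  (32 'Y')

Answer: 32


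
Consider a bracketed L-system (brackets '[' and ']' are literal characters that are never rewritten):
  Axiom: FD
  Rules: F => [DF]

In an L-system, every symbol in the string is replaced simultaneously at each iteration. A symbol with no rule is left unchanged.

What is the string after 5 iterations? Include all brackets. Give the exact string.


Step 0: FD
Step 1: [DF]D
Step 2: [D[DF]]D
Step 3: [D[D[DF]]]D
Step 4: [D[D[D[DF]]]]D
Step 5: [D[D[D[D[DF]]]]]D

Answer: [D[D[D[D[DF]]]]]D


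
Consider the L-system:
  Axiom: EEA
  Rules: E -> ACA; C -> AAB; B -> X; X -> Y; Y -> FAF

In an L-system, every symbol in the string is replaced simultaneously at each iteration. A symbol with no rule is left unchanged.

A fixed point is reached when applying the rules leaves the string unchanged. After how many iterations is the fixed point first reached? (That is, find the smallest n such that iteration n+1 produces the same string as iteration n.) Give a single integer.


Step 0: EEA
Step 1: ACAACAA
Step 2: AAABAAAABAA
Step 3: AAAXAAAAXAA
Step 4: AAAYAAAAYAA
Step 5: AAAFAFAAAAFAFAA
Step 6: AAAFAFAAAAFAFAA  (unchanged — fixed point at step 5)

Answer: 5


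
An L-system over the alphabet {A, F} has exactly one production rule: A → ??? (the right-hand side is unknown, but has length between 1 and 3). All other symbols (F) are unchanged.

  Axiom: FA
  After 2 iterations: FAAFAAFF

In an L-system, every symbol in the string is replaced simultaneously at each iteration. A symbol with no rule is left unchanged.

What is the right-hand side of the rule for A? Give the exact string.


Trying A → AAF:
  Step 0: FA
  Step 1: FAAF
  Step 2: FAAFAAFF
Matches the given result.

Answer: AAF


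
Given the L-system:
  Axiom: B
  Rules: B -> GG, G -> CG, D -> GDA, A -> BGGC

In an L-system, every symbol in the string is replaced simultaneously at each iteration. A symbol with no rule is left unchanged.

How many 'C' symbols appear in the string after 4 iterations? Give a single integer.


Step 0: B  (0 'C')
Step 1: GG  (0 'C')
Step 2: CGCG  (2 'C')
Step 3: CCGCCG  (4 'C')
Step 4: CCCGCCCG  (6 'C')

Answer: 6


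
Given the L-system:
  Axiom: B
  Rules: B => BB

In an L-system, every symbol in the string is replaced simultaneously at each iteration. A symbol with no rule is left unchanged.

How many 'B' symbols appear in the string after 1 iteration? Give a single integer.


Answer: 2

Derivation:
Step 0: B  (1 'B')
Step 1: BB  (2 'B')


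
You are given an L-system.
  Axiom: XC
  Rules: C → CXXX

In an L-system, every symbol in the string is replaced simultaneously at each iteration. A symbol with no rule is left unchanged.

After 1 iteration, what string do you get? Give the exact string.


Answer: XCXXX

Derivation:
Step 0: XC
Step 1: XCXXX


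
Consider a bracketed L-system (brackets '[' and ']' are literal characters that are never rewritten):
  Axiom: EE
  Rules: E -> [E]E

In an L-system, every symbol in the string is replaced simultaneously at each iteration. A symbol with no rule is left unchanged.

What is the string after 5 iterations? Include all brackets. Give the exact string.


Step 0: EE
Step 1: [E]E[E]E
Step 2: [[E]E][E]E[[E]E][E]E
Step 3: [[[E]E][E]E][[E]E][E]E[[[E]E][E]E][[E]E][E]E
Step 4: [[[[E]E][E]E][[E]E][E]E][[[E]E][E]E][[E]E][E]E[[[[E]E][E]E][[E]E][E]E][[[E]E][E]E][[E]E][E]E
Step 5: [[[[[E]E][E]E][[E]E][E]E][[[E]E][E]E][[E]E][E]E][[[[E]E][E]E][[E]E][E]E][[[E]E][E]E][[E]E][E]E[[[[[E]E][E]E][[E]E][E]E][[[E]E][E]E][[E]E][E]E][[[[E]E][E]E][[E]E][E]E][[[E]E][E]E][[E]E][E]E

Answer: [[[[[E]E][E]E][[E]E][E]E][[[E]E][E]E][[E]E][E]E][[[[E]E][E]E][[E]E][E]E][[[E]E][E]E][[E]E][E]E[[[[[E]E][E]E][[E]E][E]E][[[E]E][E]E][[E]E][E]E][[[[E]E][E]E][[E]E][E]E][[[E]E][E]E][[E]E][E]E


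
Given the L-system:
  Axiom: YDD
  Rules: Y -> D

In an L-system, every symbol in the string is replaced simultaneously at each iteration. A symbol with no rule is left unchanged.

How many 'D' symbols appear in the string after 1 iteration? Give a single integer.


Step 0: YDD  (2 'D')
Step 1: DDD  (3 'D')

Answer: 3


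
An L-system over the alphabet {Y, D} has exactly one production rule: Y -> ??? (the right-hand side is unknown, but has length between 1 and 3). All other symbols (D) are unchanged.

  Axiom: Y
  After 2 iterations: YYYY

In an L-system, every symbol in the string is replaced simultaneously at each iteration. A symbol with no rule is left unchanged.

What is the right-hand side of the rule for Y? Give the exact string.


Answer: YY

Derivation:
Trying Y -> YY:
  Step 0: Y
  Step 1: YY
  Step 2: YYYY
Matches the given result.


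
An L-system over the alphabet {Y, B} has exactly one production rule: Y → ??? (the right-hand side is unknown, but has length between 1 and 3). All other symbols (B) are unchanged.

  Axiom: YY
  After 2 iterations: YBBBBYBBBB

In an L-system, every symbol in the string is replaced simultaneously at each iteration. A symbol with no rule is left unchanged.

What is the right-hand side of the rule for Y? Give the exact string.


Answer: YBB

Derivation:
Trying Y → YBB:
  Step 0: YY
  Step 1: YBBYBB
  Step 2: YBBBBYBBBB
Matches the given result.


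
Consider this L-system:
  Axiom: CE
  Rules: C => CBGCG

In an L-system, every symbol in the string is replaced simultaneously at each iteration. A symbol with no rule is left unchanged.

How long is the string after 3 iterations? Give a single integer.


Answer: 30

Derivation:
Step 0: length = 2
Step 1: length = 6
Step 2: length = 14
Step 3: length = 30


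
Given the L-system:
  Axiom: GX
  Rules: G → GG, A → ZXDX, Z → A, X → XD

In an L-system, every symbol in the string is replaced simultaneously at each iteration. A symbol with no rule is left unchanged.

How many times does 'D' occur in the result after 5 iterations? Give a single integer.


Step 0: GX  (0 'D')
Step 1: GGXD  (1 'D')
Step 2: GGGGXDD  (2 'D')
Step 3: GGGGGGGGXDDD  (3 'D')
Step 4: GGGGGGGGGGGGGGGGXDDDD  (4 'D')
Step 5: GGGGGGGGGGGGGGGGGGGGGGGGGGGGGGGGXDDDDD  (5 'D')

Answer: 5


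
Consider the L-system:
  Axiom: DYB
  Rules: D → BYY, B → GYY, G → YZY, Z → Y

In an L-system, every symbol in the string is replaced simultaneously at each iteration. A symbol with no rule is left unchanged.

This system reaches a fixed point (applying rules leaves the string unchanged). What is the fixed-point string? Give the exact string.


Step 0: DYB
Step 1: BYYYGYY
Step 2: GYYYYYYZYYY
Step 3: YZYYYYYYYYYYY
Step 4: YYYYYYYYYYYYY
Step 5: YYYYYYYYYYYYY  (unchanged — fixed point at step 4)

Answer: YYYYYYYYYYYYY


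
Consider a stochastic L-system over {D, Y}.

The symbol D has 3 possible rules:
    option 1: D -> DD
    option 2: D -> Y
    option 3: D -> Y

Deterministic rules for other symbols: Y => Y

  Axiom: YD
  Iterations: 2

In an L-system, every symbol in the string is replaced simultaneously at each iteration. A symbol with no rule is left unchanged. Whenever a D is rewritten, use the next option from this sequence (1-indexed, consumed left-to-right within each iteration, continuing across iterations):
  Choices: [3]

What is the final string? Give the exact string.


Step 0: YD
Step 1: YY  (used choices [3])
Step 2: YY  (used choices [])

Answer: YY


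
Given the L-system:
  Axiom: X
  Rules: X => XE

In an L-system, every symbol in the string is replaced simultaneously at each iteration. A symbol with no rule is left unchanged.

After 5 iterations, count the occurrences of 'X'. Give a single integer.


Step 0: X  (1 'X')
Step 1: XE  (1 'X')
Step 2: XEE  (1 'X')
Step 3: XEEE  (1 'X')
Step 4: XEEEE  (1 'X')
Step 5: XEEEEE  (1 'X')

Answer: 1


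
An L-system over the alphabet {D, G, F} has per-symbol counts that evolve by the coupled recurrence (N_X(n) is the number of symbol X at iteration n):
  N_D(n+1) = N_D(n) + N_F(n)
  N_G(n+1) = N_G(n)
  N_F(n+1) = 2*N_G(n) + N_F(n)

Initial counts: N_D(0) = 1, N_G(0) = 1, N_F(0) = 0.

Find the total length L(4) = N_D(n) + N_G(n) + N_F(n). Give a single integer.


Step 0: N_D=1, N_G=1, N_F=0, L=2
Step 1: N_D=1, N_G=1, N_F=2, L=4
Step 2: N_D=3, N_G=1, N_F=4, L=8
Step 3: N_D=7, N_G=1, N_F=6, L=14
Step 4: N_D=13, N_G=1, N_F=8, L=22

Answer: 22


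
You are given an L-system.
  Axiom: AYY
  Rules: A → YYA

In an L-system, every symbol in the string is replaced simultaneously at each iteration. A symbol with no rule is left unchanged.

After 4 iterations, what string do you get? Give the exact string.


Answer: YYYYYYYYAYY

Derivation:
Step 0: AYY
Step 1: YYAYY
Step 2: YYYYAYY
Step 3: YYYYYYAYY
Step 4: YYYYYYYYAYY


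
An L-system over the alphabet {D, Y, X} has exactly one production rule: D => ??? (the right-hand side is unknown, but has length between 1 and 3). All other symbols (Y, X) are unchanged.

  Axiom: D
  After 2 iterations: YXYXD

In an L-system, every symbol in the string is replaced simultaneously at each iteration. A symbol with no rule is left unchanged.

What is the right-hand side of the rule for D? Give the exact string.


Answer: YXD

Derivation:
Trying D => YXD:
  Step 0: D
  Step 1: YXD
  Step 2: YXYXD
Matches the given result.


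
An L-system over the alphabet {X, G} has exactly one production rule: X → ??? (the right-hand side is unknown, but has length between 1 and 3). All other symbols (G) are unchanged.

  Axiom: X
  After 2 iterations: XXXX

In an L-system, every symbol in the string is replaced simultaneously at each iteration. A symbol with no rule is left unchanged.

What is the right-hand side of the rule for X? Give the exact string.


Trying X → XX:
  Step 0: X
  Step 1: XX
  Step 2: XXXX
Matches the given result.

Answer: XX


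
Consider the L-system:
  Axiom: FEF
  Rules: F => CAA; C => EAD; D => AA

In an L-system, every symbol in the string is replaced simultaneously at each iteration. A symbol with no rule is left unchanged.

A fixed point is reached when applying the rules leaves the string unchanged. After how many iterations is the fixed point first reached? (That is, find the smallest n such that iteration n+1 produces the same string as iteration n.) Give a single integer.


Step 0: FEF
Step 1: CAAECAA
Step 2: EADAAEEADAA
Step 3: EAAAAAEEAAAAA
Step 4: EAAAAAEEAAAAA  (unchanged — fixed point at step 3)

Answer: 3


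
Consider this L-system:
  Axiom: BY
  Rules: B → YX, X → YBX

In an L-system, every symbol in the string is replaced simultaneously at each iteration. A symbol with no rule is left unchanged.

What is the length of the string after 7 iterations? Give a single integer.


Answer: 55

Derivation:
Step 0: length = 2
Step 1: length = 3
Step 2: length = 5
Step 3: length = 8
Step 4: length = 13
Step 5: length = 21
Step 6: length = 34
Step 7: length = 55


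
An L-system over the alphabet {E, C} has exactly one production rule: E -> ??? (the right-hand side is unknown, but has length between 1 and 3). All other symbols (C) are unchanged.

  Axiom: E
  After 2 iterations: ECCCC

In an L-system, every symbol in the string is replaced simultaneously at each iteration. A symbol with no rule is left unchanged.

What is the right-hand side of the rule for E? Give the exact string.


Trying E -> ECC:
  Step 0: E
  Step 1: ECC
  Step 2: ECCCC
Matches the given result.

Answer: ECC


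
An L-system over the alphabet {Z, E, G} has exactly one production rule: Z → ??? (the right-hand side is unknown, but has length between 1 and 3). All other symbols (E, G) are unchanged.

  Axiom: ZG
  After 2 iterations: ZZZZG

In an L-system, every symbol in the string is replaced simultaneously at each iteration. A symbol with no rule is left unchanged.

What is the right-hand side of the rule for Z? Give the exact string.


Answer: ZZ

Derivation:
Trying Z → ZZ:
  Step 0: ZG
  Step 1: ZZG
  Step 2: ZZZZG
Matches the given result.


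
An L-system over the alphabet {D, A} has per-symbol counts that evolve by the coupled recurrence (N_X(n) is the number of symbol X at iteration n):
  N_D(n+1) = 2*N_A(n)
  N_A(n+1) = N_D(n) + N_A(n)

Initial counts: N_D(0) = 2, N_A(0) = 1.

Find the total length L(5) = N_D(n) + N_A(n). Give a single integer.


Answer: 85

Derivation:
Step 0: N_D=2, N_A=1, L=3
Step 1: N_D=2, N_A=3, L=5
Step 2: N_D=6, N_A=5, L=11
Step 3: N_D=10, N_A=11, L=21
Step 4: N_D=22, N_A=21, L=43
Step 5: N_D=42, N_A=43, L=85


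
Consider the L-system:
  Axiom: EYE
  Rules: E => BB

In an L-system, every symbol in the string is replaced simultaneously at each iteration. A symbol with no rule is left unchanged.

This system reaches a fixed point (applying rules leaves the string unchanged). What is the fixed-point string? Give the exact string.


Step 0: EYE
Step 1: BBYBB
Step 2: BBYBB  (unchanged — fixed point at step 1)

Answer: BBYBB


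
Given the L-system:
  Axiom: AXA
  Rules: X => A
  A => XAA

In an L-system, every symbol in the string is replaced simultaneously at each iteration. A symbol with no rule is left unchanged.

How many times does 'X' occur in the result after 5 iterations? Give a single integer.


Step 0: AXA  (1 'X')
Step 1: XAAAXAA  (2 'X')
Step 2: AXAAXAAXAAAXAAXAA  (5 'X')
Step 3: XAAAXAAXAAAXAAXAAAXAAXAAXAAAXAAXAAAXAAXAA  (12 'X')
Step 4: AXAAXAAXAAAXAAXAAAXAAXAAXAAAXAAXAAAXAAXAAXAAAXAAXAAAXAAXAAAXAAXAAXAAAXAAXAAAXAAXAAXAAAXAAXAAAXAAXAA  (29 'X')
Step 5: XAAAXAAXAAAXAAXAAAXAAXAAXAAAXAAXAAAXAAXAAXAAAXAAXAAAXAAXAAAXAAXAAXAAAXAAXAAAXAAXAAXAAAXAAXAAAXAAXAAAXAAXAAXAAAXAAXAAAXAAXAAXAAAXAAXAAAXAAXAAXAAAXAAXAAAXAAXAAAXAAXAAXAAAXAAXAAAXAAXAAXAAAXAAXAAAXAAXAAAXAAXAAXAAAXAAXAAAXAAXAAXAAAXAAXAAAXAAXAA  (70 'X')

Answer: 70


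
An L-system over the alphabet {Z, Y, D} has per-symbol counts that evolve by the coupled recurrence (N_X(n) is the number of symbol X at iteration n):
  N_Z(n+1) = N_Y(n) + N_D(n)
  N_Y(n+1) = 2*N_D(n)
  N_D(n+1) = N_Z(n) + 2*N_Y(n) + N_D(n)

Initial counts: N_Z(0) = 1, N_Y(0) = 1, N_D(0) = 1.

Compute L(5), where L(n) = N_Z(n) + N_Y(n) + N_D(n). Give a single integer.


Step 0: N_Z=1, N_Y=1, N_D=1, L=3
Step 1: N_Z=2, N_Y=2, N_D=4, L=8
Step 2: N_Z=6, N_Y=8, N_D=10, L=24
Step 3: N_Z=18, N_Y=20, N_D=32, L=70
Step 4: N_Z=52, N_Y=64, N_D=90, L=206
Step 5: N_Z=154, N_Y=180, N_D=270, L=604

Answer: 604


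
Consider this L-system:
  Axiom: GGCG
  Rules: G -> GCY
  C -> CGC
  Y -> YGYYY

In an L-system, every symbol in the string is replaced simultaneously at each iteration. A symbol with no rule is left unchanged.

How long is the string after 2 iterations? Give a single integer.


Answer: 42

Derivation:
Step 0: length = 4
Step 1: length = 12
Step 2: length = 42


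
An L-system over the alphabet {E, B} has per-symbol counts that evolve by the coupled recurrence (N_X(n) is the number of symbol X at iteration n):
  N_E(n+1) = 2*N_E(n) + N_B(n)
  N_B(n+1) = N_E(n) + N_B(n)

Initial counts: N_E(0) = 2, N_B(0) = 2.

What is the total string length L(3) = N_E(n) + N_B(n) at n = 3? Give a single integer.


Answer: 68

Derivation:
Step 0: N_E=2, N_B=2, L=4
Step 1: N_E=6, N_B=4, L=10
Step 2: N_E=16, N_B=10, L=26
Step 3: N_E=42, N_B=26, L=68


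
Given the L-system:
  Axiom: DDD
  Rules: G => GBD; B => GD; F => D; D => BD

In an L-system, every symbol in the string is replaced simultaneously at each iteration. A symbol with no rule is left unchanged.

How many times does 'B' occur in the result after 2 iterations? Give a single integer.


Answer: 3

Derivation:
Step 0: DDD  (0 'B')
Step 1: BDBDBD  (3 'B')
Step 2: GDBDGDBDGDBD  (3 'B')


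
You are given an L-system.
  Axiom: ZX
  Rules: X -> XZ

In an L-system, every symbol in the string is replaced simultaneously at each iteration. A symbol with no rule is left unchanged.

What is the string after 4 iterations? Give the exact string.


Step 0: ZX
Step 1: ZXZ
Step 2: ZXZZ
Step 3: ZXZZZ
Step 4: ZXZZZZ

Answer: ZXZZZZ


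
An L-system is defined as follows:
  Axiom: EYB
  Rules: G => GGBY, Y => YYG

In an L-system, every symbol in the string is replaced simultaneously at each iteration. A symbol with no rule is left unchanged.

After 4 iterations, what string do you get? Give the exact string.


Answer: EYYGYYGGGBYYYGYYGGGBYGGBYGGBYBYYGYYGYYGGGBYYYGYYGGGBYGGBYGGBYBYYGGGBYGGBYBYYGGGBYGGBYBYYGBYYGYYGGGBYB

Derivation:
Step 0: EYB
Step 1: EYYGB
Step 2: EYYGYYGGGBYB
Step 3: EYYGYYGGGBYYYGYYGGGBYGGBYGGBYBYYGB
Step 4: EYYGYYGGGBYYYGYYGGGBYGGBYGGBYBYYGYYGYYGGGBYYYGYYGGGBYGGBYGGBYBYYGGGBYGGBYBYYGGGBYGGBYBYYGBYYGYYGGGBYB


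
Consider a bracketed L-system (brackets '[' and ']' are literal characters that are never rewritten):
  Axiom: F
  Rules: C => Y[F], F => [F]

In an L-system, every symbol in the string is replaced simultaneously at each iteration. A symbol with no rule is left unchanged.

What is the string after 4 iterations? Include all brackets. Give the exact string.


Step 0: F
Step 1: [F]
Step 2: [[F]]
Step 3: [[[F]]]
Step 4: [[[[F]]]]

Answer: [[[[F]]]]


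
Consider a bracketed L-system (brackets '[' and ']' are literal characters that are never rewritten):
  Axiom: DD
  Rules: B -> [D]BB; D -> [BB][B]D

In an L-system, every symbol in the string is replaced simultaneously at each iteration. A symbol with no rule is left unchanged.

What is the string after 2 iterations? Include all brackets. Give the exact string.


Step 0: DD
Step 1: [BB][B]D[BB][B]D
Step 2: [[D]BB[D]BB][[D]BB][BB][B]D[[D]BB[D]BB][[D]BB][BB][B]D

Answer: [[D]BB[D]BB][[D]BB][BB][B]D[[D]BB[D]BB][[D]BB][BB][B]D


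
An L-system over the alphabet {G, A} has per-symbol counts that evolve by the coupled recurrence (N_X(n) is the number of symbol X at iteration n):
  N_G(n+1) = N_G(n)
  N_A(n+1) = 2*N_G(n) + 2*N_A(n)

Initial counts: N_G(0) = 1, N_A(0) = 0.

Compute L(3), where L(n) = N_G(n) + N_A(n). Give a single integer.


Step 0: N_G=1, N_A=0, L=1
Step 1: N_G=1, N_A=2, L=3
Step 2: N_G=1, N_A=6, L=7
Step 3: N_G=1, N_A=14, L=15

Answer: 15


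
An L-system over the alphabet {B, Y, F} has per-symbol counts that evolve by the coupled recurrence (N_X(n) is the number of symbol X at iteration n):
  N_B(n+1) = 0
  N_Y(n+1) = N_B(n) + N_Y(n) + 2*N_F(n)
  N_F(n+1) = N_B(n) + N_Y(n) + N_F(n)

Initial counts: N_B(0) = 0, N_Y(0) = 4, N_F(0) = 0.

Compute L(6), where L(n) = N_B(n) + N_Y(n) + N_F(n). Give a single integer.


Step 0: N_B=0, N_Y=4, N_F=0, L=4
Step 1: N_B=0, N_Y=4, N_F=4, L=8
Step 2: N_B=0, N_Y=12, N_F=8, L=20
Step 3: N_B=0, N_Y=28, N_F=20, L=48
Step 4: N_B=0, N_Y=68, N_F=48, L=116
Step 5: N_B=0, N_Y=164, N_F=116, L=280
Step 6: N_B=0, N_Y=396, N_F=280, L=676

Answer: 676


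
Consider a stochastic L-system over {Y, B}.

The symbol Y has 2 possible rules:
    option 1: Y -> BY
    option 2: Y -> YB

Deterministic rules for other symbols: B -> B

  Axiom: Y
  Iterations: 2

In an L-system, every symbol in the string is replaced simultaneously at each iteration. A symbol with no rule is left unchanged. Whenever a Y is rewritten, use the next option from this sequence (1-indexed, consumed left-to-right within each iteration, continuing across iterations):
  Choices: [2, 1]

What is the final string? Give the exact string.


Answer: BYB

Derivation:
Step 0: Y
Step 1: YB  (used choices [2])
Step 2: BYB  (used choices [1])


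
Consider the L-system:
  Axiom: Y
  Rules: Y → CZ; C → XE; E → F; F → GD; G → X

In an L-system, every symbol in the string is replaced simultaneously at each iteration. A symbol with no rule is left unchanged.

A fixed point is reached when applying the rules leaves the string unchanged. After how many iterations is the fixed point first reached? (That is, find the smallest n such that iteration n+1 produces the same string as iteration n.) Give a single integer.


Answer: 5

Derivation:
Step 0: Y
Step 1: CZ
Step 2: XEZ
Step 3: XFZ
Step 4: XGDZ
Step 5: XXDZ
Step 6: XXDZ  (unchanged — fixed point at step 5)


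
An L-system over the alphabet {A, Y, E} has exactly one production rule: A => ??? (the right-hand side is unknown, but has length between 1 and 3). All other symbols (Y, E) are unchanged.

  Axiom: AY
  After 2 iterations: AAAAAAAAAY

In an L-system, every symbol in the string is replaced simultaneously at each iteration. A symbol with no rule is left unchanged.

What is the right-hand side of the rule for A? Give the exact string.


Answer: AAA

Derivation:
Trying A => AAA:
  Step 0: AY
  Step 1: AAAY
  Step 2: AAAAAAAAAY
Matches the given result.


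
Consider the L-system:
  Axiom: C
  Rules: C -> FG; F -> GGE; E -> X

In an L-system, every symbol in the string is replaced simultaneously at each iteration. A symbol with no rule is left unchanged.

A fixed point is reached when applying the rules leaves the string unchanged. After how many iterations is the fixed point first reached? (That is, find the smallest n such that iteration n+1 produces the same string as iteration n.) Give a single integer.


Step 0: C
Step 1: FG
Step 2: GGEG
Step 3: GGXG
Step 4: GGXG  (unchanged — fixed point at step 3)

Answer: 3


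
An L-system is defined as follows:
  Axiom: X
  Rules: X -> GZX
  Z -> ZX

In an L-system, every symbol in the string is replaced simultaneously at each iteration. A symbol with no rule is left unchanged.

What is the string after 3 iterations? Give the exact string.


Answer: GZXGZXGZXGZX

Derivation:
Step 0: X
Step 1: GZX
Step 2: GZXGZX
Step 3: GZXGZXGZXGZX


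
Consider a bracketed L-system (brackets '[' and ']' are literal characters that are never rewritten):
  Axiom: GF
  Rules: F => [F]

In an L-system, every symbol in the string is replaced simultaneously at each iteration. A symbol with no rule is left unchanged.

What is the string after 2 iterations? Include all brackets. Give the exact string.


Answer: G[[F]]

Derivation:
Step 0: GF
Step 1: G[F]
Step 2: G[[F]]


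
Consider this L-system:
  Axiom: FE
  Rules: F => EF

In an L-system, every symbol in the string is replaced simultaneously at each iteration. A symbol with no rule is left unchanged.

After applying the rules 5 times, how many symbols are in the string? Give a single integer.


Step 0: length = 2
Step 1: length = 3
Step 2: length = 4
Step 3: length = 5
Step 4: length = 6
Step 5: length = 7

Answer: 7


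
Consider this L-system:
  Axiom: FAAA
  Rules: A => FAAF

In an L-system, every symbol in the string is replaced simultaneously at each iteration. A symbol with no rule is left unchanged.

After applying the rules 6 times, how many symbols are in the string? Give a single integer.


Answer: 571

Derivation:
Step 0: length = 4
Step 1: length = 13
Step 2: length = 31
Step 3: length = 67
Step 4: length = 139
Step 5: length = 283
Step 6: length = 571


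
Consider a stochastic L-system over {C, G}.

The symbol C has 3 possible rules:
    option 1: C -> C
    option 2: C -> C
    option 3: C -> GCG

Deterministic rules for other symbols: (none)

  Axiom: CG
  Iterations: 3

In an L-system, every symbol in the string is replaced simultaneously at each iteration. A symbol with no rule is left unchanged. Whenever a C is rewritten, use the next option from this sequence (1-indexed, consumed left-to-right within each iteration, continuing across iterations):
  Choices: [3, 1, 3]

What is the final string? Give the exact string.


Step 0: CG
Step 1: GCGG  (used choices [3])
Step 2: GCGG  (used choices [1])
Step 3: GGCGGG  (used choices [3])

Answer: GGCGGG


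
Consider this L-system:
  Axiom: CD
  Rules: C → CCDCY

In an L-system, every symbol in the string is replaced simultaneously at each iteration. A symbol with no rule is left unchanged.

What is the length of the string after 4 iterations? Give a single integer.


Step 0: length = 2
Step 1: length = 6
Step 2: length = 18
Step 3: length = 54
Step 4: length = 162

Answer: 162


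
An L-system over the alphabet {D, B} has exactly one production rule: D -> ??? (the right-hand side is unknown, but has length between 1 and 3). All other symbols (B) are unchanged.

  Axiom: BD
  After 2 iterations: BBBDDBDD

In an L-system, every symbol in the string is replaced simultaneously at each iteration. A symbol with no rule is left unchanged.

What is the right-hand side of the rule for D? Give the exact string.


Answer: BDD

Derivation:
Trying D -> BDD:
  Step 0: BD
  Step 1: BBDD
  Step 2: BBBDDBDD
Matches the given result.


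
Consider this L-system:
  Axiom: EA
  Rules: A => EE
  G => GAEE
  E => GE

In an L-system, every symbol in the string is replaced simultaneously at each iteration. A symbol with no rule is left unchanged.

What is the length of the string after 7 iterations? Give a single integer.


Answer: 1388

Derivation:
Step 0: length = 2
Step 1: length = 4
Step 2: length = 10
Step 3: length = 28
Step 4: length = 74
Step 5: length = 196
Step 6: length = 522
Step 7: length = 1388


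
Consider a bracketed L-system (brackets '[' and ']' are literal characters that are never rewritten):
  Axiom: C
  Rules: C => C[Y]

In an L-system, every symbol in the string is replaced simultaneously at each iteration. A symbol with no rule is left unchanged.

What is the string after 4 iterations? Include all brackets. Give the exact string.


Answer: C[Y][Y][Y][Y]

Derivation:
Step 0: C
Step 1: C[Y]
Step 2: C[Y][Y]
Step 3: C[Y][Y][Y]
Step 4: C[Y][Y][Y][Y]


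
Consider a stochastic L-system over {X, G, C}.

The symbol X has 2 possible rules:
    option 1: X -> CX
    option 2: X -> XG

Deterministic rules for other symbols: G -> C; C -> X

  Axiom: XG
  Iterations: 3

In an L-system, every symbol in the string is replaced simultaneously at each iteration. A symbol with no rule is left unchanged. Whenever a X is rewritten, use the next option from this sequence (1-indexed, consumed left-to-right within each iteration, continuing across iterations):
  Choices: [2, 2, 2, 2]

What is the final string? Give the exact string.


Step 0: XG
Step 1: XGC  (used choices [2])
Step 2: XGCX  (used choices [2])
Step 3: XGCXXG  (used choices [2, 2])

Answer: XGCXXG


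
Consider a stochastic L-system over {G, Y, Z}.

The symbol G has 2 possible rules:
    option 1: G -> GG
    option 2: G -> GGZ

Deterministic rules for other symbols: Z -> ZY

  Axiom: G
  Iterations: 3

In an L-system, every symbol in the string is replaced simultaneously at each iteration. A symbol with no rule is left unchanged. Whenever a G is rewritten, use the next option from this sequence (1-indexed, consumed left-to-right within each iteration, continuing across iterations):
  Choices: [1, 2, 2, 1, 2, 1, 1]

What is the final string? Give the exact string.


Step 0: G
Step 1: GG  (used choices [1])
Step 2: GGZGGZ  (used choices [2, 2])
Step 3: GGGGZZYGGGGZY  (used choices [1, 2, 1, 1])

Answer: GGGGZZYGGGGZY


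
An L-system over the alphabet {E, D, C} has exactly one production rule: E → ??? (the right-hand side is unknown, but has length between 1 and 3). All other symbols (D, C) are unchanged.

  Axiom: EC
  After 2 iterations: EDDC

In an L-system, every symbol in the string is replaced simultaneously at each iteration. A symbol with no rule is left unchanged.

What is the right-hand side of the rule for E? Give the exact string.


Answer: ED

Derivation:
Trying E → ED:
  Step 0: EC
  Step 1: EDC
  Step 2: EDDC
Matches the given result.


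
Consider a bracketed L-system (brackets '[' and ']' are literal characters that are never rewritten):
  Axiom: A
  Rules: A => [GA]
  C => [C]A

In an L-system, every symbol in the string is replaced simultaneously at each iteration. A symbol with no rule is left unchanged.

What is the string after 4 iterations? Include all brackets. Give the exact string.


Answer: [G[G[G[GA]]]]

Derivation:
Step 0: A
Step 1: [GA]
Step 2: [G[GA]]
Step 3: [G[G[GA]]]
Step 4: [G[G[G[GA]]]]


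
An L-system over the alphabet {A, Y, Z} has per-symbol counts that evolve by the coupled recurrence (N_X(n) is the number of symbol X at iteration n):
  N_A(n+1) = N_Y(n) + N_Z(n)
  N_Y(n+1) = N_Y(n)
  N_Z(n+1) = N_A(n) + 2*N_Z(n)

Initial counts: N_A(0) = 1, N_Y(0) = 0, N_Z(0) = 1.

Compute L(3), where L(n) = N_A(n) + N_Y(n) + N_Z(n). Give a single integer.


Step 0: N_A=1, N_Y=0, N_Z=1, L=2
Step 1: N_A=1, N_Y=0, N_Z=3, L=4
Step 2: N_A=3, N_Y=0, N_Z=7, L=10
Step 3: N_A=7, N_Y=0, N_Z=17, L=24

Answer: 24


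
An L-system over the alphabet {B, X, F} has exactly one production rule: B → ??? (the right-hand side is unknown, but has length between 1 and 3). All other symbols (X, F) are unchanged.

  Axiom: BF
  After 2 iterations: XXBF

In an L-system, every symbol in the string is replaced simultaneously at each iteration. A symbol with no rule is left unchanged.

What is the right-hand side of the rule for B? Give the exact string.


Answer: XB

Derivation:
Trying B → XB:
  Step 0: BF
  Step 1: XBF
  Step 2: XXBF
Matches the given result.
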